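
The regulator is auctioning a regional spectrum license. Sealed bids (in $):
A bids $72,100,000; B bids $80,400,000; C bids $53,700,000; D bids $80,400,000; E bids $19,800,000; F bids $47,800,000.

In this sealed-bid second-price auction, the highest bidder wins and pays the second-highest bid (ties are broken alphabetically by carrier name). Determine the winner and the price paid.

Bids in order: 80,400,000 (B) > 80,400,000 (D) > 72,100,000 (A) > 53,700,000 (C) > 47,800,000 (F) > 19,800,000 (E)
Tie at $80,400,000 → B wins by tie-break.
B is highest; pays the second-highest bid, $80,400,000.

B pays $80,400,000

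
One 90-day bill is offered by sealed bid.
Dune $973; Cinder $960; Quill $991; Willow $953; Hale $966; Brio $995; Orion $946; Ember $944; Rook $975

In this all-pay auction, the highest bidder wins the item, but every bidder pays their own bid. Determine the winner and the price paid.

Brio pays $995

All-pay auction: the highest bidder wins the item, but every bidder pays their own bid.
Bids in order: 995 (Brio) > 991 (Quill) > 975 (Rook) > 973 (Dune) > 966 (Hale) > 960 (Cinder) > …
Brio wins with the top bid; all bids are sunk regardless.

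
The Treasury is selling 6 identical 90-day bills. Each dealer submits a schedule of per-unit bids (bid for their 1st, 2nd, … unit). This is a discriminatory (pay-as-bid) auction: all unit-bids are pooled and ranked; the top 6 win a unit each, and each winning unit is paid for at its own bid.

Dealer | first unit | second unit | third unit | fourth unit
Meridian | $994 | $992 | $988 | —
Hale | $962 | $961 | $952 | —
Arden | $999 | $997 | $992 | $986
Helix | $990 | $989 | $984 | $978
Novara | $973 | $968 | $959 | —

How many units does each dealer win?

Arden 3, Helix 1, Meridian 2

Pooled unit-bids ranked (top 6): 999 (Arden-1), 997 (Arden-2), 994 (Meridian-1), 992 (Meridian-2), 992 (Arden-3), 990 (Helix-1)
Next rejected bid: $989 (not a price — pay-as-bid).
Allocation: Arden 3, Helix 1, Meridian 2.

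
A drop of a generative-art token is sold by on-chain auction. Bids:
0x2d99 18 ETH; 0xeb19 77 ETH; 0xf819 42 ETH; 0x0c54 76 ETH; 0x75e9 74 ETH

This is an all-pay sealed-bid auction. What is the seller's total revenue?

All-pay sealed-bid auction: the highest bidder wins the item, but every bidder pays their own bid.
Bids in order: 77 (0xeb19) > 76 (0x0c54) > 74 (0x75e9) > 42 (0xf819) > 18 (0x2d99)
Every bidder forfeits their bid regardless of winning.
Revenue = 18 + 77 + 42 + 76 + 74 = 287 ETH.

Total revenue: 287 ETH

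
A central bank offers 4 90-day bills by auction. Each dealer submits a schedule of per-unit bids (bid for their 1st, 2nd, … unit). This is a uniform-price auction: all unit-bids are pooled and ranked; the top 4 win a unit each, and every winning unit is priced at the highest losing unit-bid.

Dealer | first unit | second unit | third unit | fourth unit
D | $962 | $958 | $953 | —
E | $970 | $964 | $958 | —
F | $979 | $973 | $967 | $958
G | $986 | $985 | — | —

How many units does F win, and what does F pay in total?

F: 2 units, pays $1,940

All unit-bids, highest first — top 4: 986 (G-1), 985 (G-2), 979 (F-1), 973 (F-2)
The (k+1)-th unit-bid is $970.
F wins 2 unit(s) at $970 each.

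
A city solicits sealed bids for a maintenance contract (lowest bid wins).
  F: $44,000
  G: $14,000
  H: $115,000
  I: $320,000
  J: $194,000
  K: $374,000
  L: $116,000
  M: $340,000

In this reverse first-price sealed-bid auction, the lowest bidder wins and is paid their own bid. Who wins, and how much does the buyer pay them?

Reverse first-price sealed-bid auction: the lowest bidder wins and is paid their own bid.
Sorting bids: 14,000 (G) < 44,000 (F) < 115,000 (H) < 116,000 (L) < 194,000 (J) < 320,000 (I) < …
G is lowest → is paid own bid, $14,000.

G is paid $14,000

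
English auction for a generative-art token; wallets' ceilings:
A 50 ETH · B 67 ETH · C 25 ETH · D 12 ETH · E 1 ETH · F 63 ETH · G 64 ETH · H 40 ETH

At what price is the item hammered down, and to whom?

Open ascending-bid auction: the price rises until one bidder remains; the winner pays the price at which the last rival dropped out.
Limits in order: 67 (B) > 64 (G) > 63 (F) > 50 (A) > 40 (H) > 25 (C) > …
G is the last rival to drop out, at 64 ETH; B remains and wins at that price.

B wins at 64 ETH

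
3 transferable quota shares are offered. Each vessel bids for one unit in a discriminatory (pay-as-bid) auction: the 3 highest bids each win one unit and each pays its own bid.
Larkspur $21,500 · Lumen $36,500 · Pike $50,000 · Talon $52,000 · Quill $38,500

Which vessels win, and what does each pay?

Ordering the bids: 52,000 (Talon), 50,000 (Pike), 38,500 (Quill), 36,500 (Lumen), 21,500 (Larkspur)
Winners (3 units): Talon, Pike, Quill.
Each winner pays its own bid: Talon $52,000, Pike $50,000, Quill $38,500.

Talon $52,000, Pike $50,000, Quill $38,500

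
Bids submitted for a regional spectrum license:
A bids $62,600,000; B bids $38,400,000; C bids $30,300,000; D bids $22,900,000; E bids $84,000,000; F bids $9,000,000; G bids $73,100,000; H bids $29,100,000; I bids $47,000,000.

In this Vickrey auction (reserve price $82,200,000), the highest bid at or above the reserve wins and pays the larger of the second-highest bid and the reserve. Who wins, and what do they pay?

Bids in order: 84,000,000 (E) > 73,100,000 (G) > 62,600,000 (A) > 47,000,000 (I) > 38,400,000 (B) > 30,300,000 (C) > …
E has the top bid at or above the reserve ($84,000,000).
max(second-highest $73,100,000, reserve $82,200,000) = $82,200,000.

E pays $82,200,000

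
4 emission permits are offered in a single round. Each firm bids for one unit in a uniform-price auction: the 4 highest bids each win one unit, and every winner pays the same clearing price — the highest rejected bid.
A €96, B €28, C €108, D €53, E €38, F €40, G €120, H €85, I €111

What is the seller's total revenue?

Total revenue: €340

Ordering the bids: 120 (G), 111 (I), 108 (C), 96 (A), 85 (H), 53 (D), …
The 4 highest are G, I, C, A.
Highest unsuccessful bid: €85 → clearing price.
Total revenue = 4 × €85 = €340.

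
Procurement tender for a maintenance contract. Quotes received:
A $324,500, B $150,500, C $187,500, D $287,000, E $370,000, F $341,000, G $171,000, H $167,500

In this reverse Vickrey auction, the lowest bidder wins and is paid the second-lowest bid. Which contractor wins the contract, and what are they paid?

B is paid $167,500

Bids in order: 150,500 (B) < 167,500 (H) < 171,000 (G) < 187,500 (C) < 287,000 (D) < 324,500 (A) < …
Second-price: B is paid H's bid of $167,500.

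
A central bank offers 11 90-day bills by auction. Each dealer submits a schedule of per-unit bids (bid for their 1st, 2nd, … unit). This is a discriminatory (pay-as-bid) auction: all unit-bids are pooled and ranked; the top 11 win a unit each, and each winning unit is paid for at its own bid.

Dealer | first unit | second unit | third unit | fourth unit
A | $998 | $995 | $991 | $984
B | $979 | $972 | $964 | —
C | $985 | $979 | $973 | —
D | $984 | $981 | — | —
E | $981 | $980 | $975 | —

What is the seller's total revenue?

Pooled unit-bids ranked (top 11): 998 (A-1), 995 (A-2), 991 (A-3), 985 (C-1), 984 (A-4), 984 (D-1), 981 (D-2), 981 (E-1), 980 (E-2), 979 (B-1), 979 (C-2)
Next rejected bid: $975 (not a price — pay-as-bid).
Each winning unit pays its own bid.
Revenue = 998 + 995 + 991 + 985 + 984 + 984 + 981 + 981 + 980 + 979 + 979 = $10,837.

Total revenue: $10,837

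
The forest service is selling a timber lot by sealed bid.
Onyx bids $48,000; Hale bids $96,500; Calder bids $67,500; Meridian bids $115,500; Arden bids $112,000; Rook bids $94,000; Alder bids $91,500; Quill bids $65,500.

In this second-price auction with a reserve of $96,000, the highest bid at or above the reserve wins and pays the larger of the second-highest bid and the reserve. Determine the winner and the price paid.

Bids in order: 115,500 (Meridian) > 112,000 (Arden) > 96,500 (Hale) > 94,000 (Rook) > 91,500 (Alder) > 67,500 (Calder) > …
Highest eligible bid: Meridian at $115,500.
max(second-highest $112,000, reserve $96,000) = $112,000; the reserve does not bind.

Meridian pays $112,000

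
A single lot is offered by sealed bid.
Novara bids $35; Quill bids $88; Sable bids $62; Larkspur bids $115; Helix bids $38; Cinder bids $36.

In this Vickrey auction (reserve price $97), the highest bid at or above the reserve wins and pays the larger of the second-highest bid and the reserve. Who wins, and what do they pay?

Larkspur pays $97

Rule: the highest bid at or above the reserve wins and pays the larger of the second-highest bid and the reserve.
Sorting bids: 115 (Larkspur) > 88 (Quill) > 62 (Sable) > 38 (Helix) > 36 (Cinder) > 35 (Novara)
Highest eligible bid: Larkspur at $115.
max(second-highest $88, reserve $97) = $97.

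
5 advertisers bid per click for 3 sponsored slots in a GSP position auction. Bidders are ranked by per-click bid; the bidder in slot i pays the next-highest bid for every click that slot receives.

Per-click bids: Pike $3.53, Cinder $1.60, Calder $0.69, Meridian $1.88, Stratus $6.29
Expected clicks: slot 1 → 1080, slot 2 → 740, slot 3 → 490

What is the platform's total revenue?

Total revenue: $5987.60

Ranked by bid: $6.29 (Stratus) > $3.53 (Pike) > $1.88 (Meridian) > $1.60 (Cinder) > …
Slot 1: Stratus pays $3.53 × 1080 = $3812.40
Slot 2: Pike pays $1.88 × 740 = $1391.20
Slot 3: Meridian pays $1.60 × 490 = $784.00
Total = $5987.60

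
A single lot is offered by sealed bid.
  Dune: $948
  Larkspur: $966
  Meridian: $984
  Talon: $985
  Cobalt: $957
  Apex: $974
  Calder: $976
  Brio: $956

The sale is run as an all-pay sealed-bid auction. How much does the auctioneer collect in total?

Total revenue: $7,746

Sorting bids: 985 (Talon) > 984 (Meridian) > 976 (Calder) > 974 (Apex) > 966 (Larkspur) > 957 (Cobalt) > …
Talon wins with the top bid; all bids are sunk regardless.
Every bidder forfeits their bid regardless of winning.
Revenue = 948 + 966 + 984 + 985 + 957 + 974 + 976 + 956 = $7,746.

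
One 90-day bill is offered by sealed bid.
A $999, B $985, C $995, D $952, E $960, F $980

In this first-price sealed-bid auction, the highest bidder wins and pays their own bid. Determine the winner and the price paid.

Rule: the highest bidder wins and pays their own bid.
Bids ranked: 999 (A) > 995 (C) > 985 (B) > 980 (F) > 960 (E) > 952 (D)
A is highest → pays own bid, $999.

A pays $999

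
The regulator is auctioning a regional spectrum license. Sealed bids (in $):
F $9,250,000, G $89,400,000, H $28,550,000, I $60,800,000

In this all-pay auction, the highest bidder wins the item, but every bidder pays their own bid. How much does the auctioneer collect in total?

Bids ranked: 89,400,000 (G) > 60,800,000 (I) > 28,550,000 (H) > 9,250,000 (F)
G wins with the top bid; all bids are sunk regardless.
Every bidder forfeits their bid regardless of winning.
Revenue = 9,250,000 + 89,400,000 + 28,550,000 + 60,800,000 = $188,000,000.

Total revenue: $188,000,000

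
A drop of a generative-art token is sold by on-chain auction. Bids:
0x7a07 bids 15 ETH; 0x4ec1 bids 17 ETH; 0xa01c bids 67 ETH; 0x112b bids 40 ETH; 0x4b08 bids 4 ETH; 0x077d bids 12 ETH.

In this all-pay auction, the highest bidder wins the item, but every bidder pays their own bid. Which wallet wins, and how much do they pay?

0xa01c pays 67 ETH

Bids in order: 67 (0xa01c) > 40 (0x112b) > 17 (0x4ec1) > 15 (0x7a07) > 12 (0x077d) > 4 (0x4b08)
0xa01c wins with the top bid; all bids are sunk regardless.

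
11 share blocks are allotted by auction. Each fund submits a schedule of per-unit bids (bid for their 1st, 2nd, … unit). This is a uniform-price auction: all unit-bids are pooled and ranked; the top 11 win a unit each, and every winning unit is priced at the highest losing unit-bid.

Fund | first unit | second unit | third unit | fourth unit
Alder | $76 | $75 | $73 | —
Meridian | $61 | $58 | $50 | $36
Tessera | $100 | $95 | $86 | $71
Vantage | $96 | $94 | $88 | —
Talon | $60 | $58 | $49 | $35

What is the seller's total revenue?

Merging the schedules and taking the best 11: 100 (Tessera-1), 96 (Vantage-1), 95 (Tessera-2), 94 (Vantage-2), 88 (Vantage-3), 86 (Tessera-3), 76 (Alder-1), 75 (Alder-2), 73 (Alder-3), 71 (Tessera-4), 61 (Meridian-1)
First bid not allocated: $60.
Allocation: Alder 3, Meridian 1, Tessera 4, Vantage 3. Every unit priced at $60.
Revenue = 11 × 60 = $660.

Total revenue: $660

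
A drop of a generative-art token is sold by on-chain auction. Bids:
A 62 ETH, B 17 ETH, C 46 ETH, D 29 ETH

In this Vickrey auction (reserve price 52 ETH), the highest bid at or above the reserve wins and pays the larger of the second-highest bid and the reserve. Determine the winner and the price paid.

Vickrey auction (reserve price 52 ETH): the highest bid at or above the reserve wins and pays the larger of the second-highest bid and the reserve.
Bids ranked: 62 (A) > 46 (C) > 29 (D) > 17 (B)
A has the top bid at or above the reserve (62 ETH).
Second-highest bid 46 ETH is below the reserve 52 ETH, so the reserve binds → payment 52 ETH.

A pays 52 ETH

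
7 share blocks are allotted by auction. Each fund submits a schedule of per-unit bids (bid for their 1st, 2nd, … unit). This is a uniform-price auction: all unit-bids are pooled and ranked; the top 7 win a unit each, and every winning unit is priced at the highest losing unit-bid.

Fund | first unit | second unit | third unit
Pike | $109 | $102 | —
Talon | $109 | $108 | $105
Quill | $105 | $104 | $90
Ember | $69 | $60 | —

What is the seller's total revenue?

Total revenue: $630

Pooled unit-bids ranked (top 7): 109 (Pike-1), 109 (Talon-1), 108 (Talon-2), 105 (Talon-3), 105 (Quill-1), 104 (Quill-2), 102 (Pike-2)
The (k+1)-th unit-bid is $90.
Allocation: Pike 2, Quill 2, Talon 3. Every unit priced at $90.
Revenue = 7 × 90 = $630.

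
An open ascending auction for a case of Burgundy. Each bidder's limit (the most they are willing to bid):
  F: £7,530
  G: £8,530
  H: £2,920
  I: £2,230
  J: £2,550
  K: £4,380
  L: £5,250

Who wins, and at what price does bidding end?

G wins at £7,530

Limits in order: 8,530 (G) > 7,530 (F) > 5,250 (L) > 4,380 (K) > 2,920 (H) > 2,550 (J) > …
Bidding ends when F exits at £7,530; G takes it.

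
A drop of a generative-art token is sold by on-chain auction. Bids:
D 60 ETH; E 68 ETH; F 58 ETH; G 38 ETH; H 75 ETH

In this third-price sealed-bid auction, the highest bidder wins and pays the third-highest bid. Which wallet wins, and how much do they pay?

Bids ranked: 75 (H) > 68 (E) > 60 (D) > 58 (F) > 38 (G)
H wins; payment is bid #3 in the ranking = 60 ETH.

H pays 60 ETH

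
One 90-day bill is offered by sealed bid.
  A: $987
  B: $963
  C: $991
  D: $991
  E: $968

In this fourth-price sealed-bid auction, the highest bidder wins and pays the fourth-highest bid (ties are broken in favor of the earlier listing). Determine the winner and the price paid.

Bids ranked: 991 (C) > 991 (D) > 987 (A) > 968 (E) > 963 (B)
C and D tie at $991; tie-break gives it to C.
C is highest; pays the fourth-highest bid, $968.

C pays $968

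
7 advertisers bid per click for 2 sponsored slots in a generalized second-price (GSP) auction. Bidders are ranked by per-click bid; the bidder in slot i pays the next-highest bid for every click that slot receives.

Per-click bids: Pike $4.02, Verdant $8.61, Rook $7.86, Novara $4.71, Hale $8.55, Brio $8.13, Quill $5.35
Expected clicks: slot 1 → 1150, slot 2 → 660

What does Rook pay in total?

Rook pays $0.00

Sorting advertisers: $8.61 (Verdant) > $8.55 (Hale) > $8.13 (Brio) > …
Rook ranks below slot 2 → no slot, pays nothing.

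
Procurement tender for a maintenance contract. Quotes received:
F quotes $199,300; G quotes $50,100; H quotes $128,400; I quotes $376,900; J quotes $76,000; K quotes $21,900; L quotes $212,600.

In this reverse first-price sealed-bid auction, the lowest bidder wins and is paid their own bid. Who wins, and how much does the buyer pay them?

Reverse first-price sealed-bid auction: the lowest bidder wins and is paid their own bid.
Bids in order: 21,900 (K) < 50,100 (G) < 76,000 (J) < 128,400 (H) < 199,300 (F) < 212,600 (L) < …
First-price: K is paid what they bid, $21,900.

K is paid $21,900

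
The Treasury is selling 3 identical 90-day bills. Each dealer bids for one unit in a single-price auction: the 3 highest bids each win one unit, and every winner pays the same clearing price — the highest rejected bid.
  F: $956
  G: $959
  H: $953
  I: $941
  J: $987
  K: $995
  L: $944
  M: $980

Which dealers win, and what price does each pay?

K, J, M; each pays $959

Bids ranked high→low: 995 (K), 987 (J), 980 (M), 959 (G), 956 (F), …
The 3 highest are K, J, M.
Clearing price = highest rejected bid = $959.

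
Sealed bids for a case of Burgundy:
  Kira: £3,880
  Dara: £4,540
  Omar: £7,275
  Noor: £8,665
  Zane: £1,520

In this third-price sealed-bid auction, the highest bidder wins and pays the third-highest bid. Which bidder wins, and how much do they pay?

Noor pays £4,540

Bids in order: 8,665 (Noor) > 7,275 (Omar) > 4,540 (Dara) > 3,880 (Kira) > 1,520 (Zane)
Noor wins; payment is bid #3 in the ranking = £4,540.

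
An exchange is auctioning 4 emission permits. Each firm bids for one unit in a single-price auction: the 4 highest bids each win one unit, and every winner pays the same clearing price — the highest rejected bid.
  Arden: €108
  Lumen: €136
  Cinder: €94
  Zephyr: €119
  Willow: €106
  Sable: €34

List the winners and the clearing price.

Bids ranked high→low: 136 (Lumen), 119 (Zephyr), 108 (Arden), 106 (Willow), 94 (Cinder), 34 (Sable)
Top 4: Lumen, Zephyr, Arden, Willow.
Highest unsuccessful bid: €94 → clearing price.

Lumen, Zephyr, Arden, Willow; each pays €94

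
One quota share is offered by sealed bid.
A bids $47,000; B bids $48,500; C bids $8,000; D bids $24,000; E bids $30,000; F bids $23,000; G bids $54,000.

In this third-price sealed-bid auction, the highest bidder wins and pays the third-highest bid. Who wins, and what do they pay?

Third-price sealed-bid auction: the highest bidder wins and pays the third-highest bid.
Bids in order: 54,000 (G) > 48,500 (B) > 47,000 (A) > 30,000 (E) > 24,000 (D) > 23,000 (F) > …
G is highest; pays the third-highest bid, $47,000.

G pays $47,000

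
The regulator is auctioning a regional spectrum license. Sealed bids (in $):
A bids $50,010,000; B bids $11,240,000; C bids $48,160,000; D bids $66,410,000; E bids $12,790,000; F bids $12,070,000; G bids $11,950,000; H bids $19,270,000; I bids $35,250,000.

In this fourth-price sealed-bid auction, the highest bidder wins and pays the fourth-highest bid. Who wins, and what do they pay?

D pays $35,250,000

Bids ranked: 66,410,000 (D) > 50,010,000 (A) > 48,160,000 (C) > 35,250,000 (I) > 19,270,000 (H) > 12,790,000 (E) > …
D wins; payment is bid #4 in the ranking = $35,250,000.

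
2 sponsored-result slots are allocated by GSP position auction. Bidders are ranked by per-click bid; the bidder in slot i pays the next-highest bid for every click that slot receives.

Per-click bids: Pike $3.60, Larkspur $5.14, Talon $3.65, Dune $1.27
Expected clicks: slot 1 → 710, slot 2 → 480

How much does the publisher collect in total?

Ranked by bid: $5.14 (Larkspur) > $3.65 (Talon) > $3.60 (Pike) > …
Slot 1: Larkspur pays $3.65 × 710 = $2591.50
Slot 2: Talon pays $3.60 × 480 = $1728.00
Total = $4319.50

Total revenue: $4319.50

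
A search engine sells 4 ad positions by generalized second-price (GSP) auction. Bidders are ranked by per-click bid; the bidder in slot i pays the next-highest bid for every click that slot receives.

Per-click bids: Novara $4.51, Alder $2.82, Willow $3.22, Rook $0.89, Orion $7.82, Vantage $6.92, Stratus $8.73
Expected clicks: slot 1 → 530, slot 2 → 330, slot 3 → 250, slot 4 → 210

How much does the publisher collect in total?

Total revenue: $8231.90

Per-click bids in order: $8.73 (Stratus) > $7.82 (Orion) > $6.92 (Vantage) > $4.51 (Novara) > $3.22 (Willow) > …
Slot 1: Stratus pays $7.82 × 530 = $4144.60
Slot 2: Orion pays $6.92 × 330 = $2283.60
Slot 3: Vantage pays $4.51 × 250 = $1127.50
Slot 4: Novara pays $3.22 × 210 = $676.20
Total = $8231.90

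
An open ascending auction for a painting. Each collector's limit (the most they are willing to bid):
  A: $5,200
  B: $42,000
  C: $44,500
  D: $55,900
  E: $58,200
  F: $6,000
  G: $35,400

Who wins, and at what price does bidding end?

Sorting limits: 58,200 (E) > 55,900 (D) > 44,500 (C) > 42,000 (B) > 35,400 (G) > 6,000 (F) > …
Bidding ends when D exits at $55,900; E takes it.

E wins at $55,900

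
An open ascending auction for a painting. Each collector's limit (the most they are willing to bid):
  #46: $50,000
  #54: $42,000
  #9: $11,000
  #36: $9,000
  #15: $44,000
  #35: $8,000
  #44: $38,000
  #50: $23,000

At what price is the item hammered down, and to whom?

Sorting limits: 50,000 (#46) > 44,000 (#15) > 42,000 (#54) > 38,000 (#44) > 23,000 (#50) > 11,000 (#9) > …
#15 is the last rival to drop out, at $44,000; #46 remains and wins at that price.

#46 wins at $44,000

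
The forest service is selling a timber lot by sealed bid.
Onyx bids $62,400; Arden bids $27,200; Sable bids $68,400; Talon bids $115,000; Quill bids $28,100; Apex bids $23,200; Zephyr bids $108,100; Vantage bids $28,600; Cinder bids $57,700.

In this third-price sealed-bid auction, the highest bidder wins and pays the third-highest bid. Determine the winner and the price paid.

Third-price sealed-bid auction: the highest bidder wins and pays the third-highest bid.
Bids ranked: 115,000 (Talon) > 108,100 (Zephyr) > 68,400 (Sable) > 62,400 (Onyx) > 57,700 (Cinder) > 28,600 (Vantage) > …
Talon wins; payment is bid #3 in the ranking = $68,400.

Talon pays $68,400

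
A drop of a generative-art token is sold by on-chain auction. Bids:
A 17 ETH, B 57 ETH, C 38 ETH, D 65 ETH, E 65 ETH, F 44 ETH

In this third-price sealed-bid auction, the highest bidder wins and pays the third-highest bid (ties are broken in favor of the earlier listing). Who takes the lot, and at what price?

Rule: the highest bidder wins and pays the third-highest bid.
Bids ranked: 65 (D) > 65 (E) > 57 (B) > 44 (F) > 38 (C) > 17 (A)
D and E tie at 65 ETH; tie-break gives it to D.
D wins; payment is bid #3 in the ranking = 57 ETH.

D pays 57 ETH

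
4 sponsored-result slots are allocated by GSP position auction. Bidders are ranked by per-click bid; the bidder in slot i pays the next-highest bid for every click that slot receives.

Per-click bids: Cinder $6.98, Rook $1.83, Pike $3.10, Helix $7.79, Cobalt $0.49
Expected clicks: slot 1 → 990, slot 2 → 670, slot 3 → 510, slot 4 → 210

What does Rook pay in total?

Rook pays $102.90

Sorting advertisers: $7.79 (Helix) > $6.98 (Cinder) > $3.10 (Pike) > $1.83 (Rook) > $0.49 (Cobalt)
Rook holds slot 4 → pays next bid $0.49 × 210 clicks = $102.90.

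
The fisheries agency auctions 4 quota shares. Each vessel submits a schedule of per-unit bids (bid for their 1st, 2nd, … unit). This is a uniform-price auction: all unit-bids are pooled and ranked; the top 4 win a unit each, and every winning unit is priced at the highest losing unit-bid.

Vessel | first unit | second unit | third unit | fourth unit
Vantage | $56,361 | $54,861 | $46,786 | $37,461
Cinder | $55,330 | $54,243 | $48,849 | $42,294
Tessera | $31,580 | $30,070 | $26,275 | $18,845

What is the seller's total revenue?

Total revenue: $195,396

Pooled unit-bids ranked (top 4): 56,361 (Vantage-1), 55,330 (Cinder-1), 54,861 (Vantage-2), 54,243 (Cinder-2)
First bid not allocated: $48,849.
Allocation: Cinder 2, Vantage 2. Every unit priced at $48,849.
Revenue = 4 × 48,849 = $195,396.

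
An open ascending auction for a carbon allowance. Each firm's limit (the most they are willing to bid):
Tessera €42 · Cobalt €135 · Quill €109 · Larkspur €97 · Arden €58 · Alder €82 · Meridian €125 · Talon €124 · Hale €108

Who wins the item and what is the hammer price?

Cobalt wins at €125

Sorting limits: 135 (Cobalt) > 125 (Meridian) > 124 (Talon) > 109 (Quill) > 108 (Hale) > 97 (Larkspur) > …
Once the price passes €125, only Cobalt is left; the hammer falls at Meridian's limit of €125.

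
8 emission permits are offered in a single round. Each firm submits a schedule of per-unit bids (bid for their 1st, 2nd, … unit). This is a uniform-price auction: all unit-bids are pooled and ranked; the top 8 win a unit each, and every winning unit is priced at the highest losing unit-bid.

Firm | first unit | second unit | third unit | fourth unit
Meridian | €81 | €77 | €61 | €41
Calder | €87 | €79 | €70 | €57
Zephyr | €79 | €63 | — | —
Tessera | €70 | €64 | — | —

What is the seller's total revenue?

Pooled unit-bids ranked (top 8): 87 (Calder-1), 81 (Meridian-1), 79 (Calder-2), 79 (Zephyr-1), 77 (Meridian-2), 70 (Calder-3), 70 (Tessera-1), 64 (Tessera-2)
First bid not allocated: €63.
Allocation: Calder 3, Meridian 2, Tessera 2, Zephyr 1. Every unit priced at €63.
Revenue = 8 × 63 = €504.

Total revenue: €504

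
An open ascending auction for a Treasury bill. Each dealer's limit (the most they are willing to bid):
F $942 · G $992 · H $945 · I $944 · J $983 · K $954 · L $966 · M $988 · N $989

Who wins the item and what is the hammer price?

Rule: the price rises until one bidder remains; the winner pays the price at which the last rival dropped out.
Limits ranked: 992 (G) > 989 (N) > 988 (M) > 983 (J) > 966 (L) > 954 (K) > …
Once the price passes $989, only G is left; the hammer falls at N's limit of $989.

G wins at $989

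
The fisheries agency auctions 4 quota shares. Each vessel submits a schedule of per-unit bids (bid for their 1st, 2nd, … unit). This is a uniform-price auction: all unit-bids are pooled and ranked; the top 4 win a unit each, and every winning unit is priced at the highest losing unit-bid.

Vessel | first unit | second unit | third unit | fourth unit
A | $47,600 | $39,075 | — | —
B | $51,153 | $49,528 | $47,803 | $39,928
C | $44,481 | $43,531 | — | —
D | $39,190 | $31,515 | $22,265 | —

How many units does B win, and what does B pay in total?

Pooled unit-bids ranked (top 4): 51,153 (B-1), 49,528 (B-2), 47,803 (B-3), 47,600 (A-1)
The (k+1)-th unit-bid is $44,481.
B wins 3 unit(s) at $44,481 each.

B: 3 units, pays $133,443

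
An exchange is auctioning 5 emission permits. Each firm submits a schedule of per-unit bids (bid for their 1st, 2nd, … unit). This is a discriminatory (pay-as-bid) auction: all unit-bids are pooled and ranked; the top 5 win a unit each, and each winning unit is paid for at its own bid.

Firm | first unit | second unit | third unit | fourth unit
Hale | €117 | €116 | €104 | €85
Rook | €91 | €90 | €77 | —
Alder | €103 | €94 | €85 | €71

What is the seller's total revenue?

Total revenue: €534

All unit-bids, highest first — top 5: 117 (Hale-1), 116 (Hale-2), 104 (Hale-3), 103 (Alder-1), 94 (Alder-2)
Next rejected bid: €91 (not a price — pay-as-bid).
Each winning unit pays its own bid.
Revenue = 117 + 116 + 104 + 103 + 94 = €534.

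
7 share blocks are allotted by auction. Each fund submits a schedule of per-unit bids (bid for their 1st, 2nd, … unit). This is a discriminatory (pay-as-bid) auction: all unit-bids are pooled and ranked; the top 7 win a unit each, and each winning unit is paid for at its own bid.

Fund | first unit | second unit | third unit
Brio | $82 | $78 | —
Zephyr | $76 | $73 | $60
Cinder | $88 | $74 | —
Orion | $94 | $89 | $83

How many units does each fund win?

All unit-bids, highest first — top 7: 94 (Orion-1), 89 (Orion-2), 88 (Cinder-1), 83 (Orion-3), 82 (Brio-1), 78 (Brio-2), 76 (Zephyr-1)
Next rejected bid: $74 (not a price — pay-as-bid).
Allocation: Brio 2, Cinder 1, Orion 3, Zephyr 1.

Brio 2, Cinder 1, Orion 3, Zephyr 1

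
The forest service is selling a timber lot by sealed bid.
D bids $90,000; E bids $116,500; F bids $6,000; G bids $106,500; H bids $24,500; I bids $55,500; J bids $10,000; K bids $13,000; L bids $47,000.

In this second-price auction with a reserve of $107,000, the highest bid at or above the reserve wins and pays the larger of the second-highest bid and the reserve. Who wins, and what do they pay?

E pays $107,000

Sorting bids: 116,500 (E) > 106,500 (G) > 90,000 (D) > 55,500 (I) > 47,000 (L) > 24,500 (H) > …
E has the top bid at or above the reserve ($116,500).
max(second-highest $106,500, reserve $107,000) = $107,000.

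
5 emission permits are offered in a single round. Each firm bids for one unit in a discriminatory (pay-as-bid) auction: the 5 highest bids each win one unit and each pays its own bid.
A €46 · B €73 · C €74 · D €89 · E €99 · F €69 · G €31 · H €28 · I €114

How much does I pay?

Bids ranked high→low: 114 (I), 99 (E), 89 (D), 74 (C), 73 (B), 69 (F), 46 (A), …
The 5 highest are I, E, D, C, B.
I wins → own bid €114.

I pays €114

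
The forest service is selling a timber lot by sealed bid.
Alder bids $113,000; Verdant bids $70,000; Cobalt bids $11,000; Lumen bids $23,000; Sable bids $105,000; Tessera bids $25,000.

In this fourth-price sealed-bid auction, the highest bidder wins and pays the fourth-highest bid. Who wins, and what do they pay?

Alder pays $25,000

Bids ranked: 113,000 (Alder) > 105,000 (Sable) > 70,000 (Verdant) > 25,000 (Tessera) > 23,000 (Lumen) > 11,000 (Cobalt)
Alder wins; payment is bid #4 in the ranking = $25,000.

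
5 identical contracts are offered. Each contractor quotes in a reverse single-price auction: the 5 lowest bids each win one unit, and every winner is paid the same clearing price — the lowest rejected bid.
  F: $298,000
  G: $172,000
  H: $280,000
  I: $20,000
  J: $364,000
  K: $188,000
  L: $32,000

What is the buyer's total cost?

Total cost: $1,490,000

Ordering the bids: 20,000 (I), 32,000 (L), 172,000 (G), 188,000 (K), 280,000 (H), 298,000 (F), 364,000 (J)
Winners (5 units): I, L, G, K, H.
Clearing price = lowest rejected bid = $298,000.
Total cost = 5 × $298,000 = $1,490,000.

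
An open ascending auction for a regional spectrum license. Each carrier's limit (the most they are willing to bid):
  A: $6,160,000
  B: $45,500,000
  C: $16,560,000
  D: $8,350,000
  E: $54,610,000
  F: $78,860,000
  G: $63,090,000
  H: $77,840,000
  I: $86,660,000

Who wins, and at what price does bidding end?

I wins at $78,860,000

Ascending (English) auction: the price rises until one bidder remains; the winner pays the price at which the last rival dropped out.
Limits ranked: 86,660,000 (I) > 78,860,000 (F) > 77,840,000 (H) > 63,090,000 (G) > 54,610,000 (E) > 45,500,000 (B) > …
Bidding ends when F exits at $78,860,000; I takes it.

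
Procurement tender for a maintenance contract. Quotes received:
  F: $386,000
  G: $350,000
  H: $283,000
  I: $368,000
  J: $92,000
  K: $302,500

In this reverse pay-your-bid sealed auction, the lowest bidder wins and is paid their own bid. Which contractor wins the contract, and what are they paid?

J is paid $92,000

Rule: the lowest bidder wins and is paid their own bid.
Bids in order: 92,000 (J) < 283,000 (H) < 302,500 (K) < 350,000 (G) < 368,000 (I) < 386,000 (F)
J is lowest → is paid own bid, $92,000.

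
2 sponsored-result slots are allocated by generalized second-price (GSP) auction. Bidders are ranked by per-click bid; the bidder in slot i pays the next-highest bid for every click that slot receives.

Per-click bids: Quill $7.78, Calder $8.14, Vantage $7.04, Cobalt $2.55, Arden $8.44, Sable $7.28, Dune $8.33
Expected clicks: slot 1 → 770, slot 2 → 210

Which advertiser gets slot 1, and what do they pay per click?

Ranked by bid: $8.44 (Arden) > $8.33 (Dune) > $8.14 (Calder) > …
Slot 1 goes to the first-ranked bidder, Arden, who pays the next bid down: $8.33/click.

Arden; $8.33 per click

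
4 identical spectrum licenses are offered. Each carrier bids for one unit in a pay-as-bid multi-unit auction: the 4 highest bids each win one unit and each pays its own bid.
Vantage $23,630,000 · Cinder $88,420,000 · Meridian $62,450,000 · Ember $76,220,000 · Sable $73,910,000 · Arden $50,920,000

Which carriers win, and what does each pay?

Bids ranked high→low: 88,420,000 (Cinder), 76,220,000 (Ember), 73,910,000 (Sable), 62,450,000 (Meridian), 50,920,000 (Arden), 23,630,000 (Vantage)
Top 4: Cinder, Ember, Sable, Meridian.
Each winner pays its own bid: Cinder $88,420,000, Ember $76,220,000, Sable $73,910,000, Meridian $62,450,000.

Cinder $88,420,000, Ember $76,220,000, Sable $73,910,000, Meridian $62,450,000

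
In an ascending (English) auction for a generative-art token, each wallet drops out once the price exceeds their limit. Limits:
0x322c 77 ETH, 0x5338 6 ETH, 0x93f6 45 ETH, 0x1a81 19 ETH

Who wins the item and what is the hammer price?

Open ascending-bid auction: the price rises until one bidder remains; the winner pays the price at which the last rival dropped out.
Limits ranked: 77 (0x322c) > 45 (0x93f6) > 19 (0x1a81) > 6 (0x5338)
Once the price passes 45 ETH, only 0x322c is left; the hammer falls at 0x93f6's limit of 45 ETH.

0x322c wins at 45 ETH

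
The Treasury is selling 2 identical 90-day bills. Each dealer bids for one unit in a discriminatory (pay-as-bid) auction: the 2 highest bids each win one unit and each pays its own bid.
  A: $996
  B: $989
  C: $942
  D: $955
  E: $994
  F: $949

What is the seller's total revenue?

Total revenue: $1,990

Sorting: 996 (A), 994 (E), 989 (B), 955 (D), …
Winners (2 units): A, E.
Total revenue = 996 + 994 = $1,990.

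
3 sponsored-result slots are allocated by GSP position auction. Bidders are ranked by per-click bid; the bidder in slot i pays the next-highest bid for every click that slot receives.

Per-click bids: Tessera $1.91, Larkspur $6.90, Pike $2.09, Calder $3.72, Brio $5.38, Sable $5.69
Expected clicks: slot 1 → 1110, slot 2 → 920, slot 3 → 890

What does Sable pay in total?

Sorting advertisers: $6.90 (Larkspur) > $5.69 (Sable) > $5.38 (Brio) > $3.72 (Calder) > …
Sable holds slot 2 → pays next bid $5.38 × 920 clicks = $4949.60.

Sable pays $4949.60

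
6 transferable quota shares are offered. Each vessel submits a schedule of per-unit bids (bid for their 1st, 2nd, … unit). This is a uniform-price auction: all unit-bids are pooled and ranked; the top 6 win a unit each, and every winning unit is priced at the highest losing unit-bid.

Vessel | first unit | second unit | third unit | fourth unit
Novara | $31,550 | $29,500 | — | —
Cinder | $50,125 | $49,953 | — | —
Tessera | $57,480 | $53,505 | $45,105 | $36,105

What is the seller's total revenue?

Total revenue: $189,300

Pooled unit-bids ranked (top 6): 57,480 (Tessera-1), 53,505 (Tessera-2), 50,125 (Cinder-1), 49,953 (Cinder-2), 45,105 (Tessera-3), 36,105 (Tessera-4)
First bid not allocated: $31,550.
Allocation: Cinder 2, Tessera 4. Every unit priced at $31,550.
Revenue = 6 × 31,550 = $189,300.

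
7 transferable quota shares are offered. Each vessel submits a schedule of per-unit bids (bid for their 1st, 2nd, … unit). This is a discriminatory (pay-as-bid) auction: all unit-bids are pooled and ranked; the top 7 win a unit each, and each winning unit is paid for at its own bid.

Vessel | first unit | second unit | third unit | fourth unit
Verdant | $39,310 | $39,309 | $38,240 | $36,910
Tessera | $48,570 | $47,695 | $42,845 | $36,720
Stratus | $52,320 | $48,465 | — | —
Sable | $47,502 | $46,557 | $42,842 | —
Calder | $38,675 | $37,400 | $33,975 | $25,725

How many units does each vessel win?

Sable 2, Stratus 2, Tessera 3

All unit-bids, highest first — top 7: 52,320 (Stratus-1), 48,570 (Tessera-1), 48,465 (Stratus-2), 47,695 (Tessera-2), 47,502 (Sable-1), 46,557 (Sable-2), 42,845 (Tessera-3)
Next rejected bid: $42,842 (not a price — pay-as-bid).
Allocation: Sable 2, Stratus 2, Tessera 3.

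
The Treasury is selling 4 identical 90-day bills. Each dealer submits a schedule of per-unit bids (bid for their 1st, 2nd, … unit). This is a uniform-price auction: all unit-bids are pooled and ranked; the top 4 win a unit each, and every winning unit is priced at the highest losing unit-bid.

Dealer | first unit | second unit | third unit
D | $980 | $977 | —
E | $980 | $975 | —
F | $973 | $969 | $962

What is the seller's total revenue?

Total revenue: $3,892

Pooled unit-bids ranked (top 4): 980 (D-1), 980 (E-1), 977 (D-2), 975 (E-2)
The (k+1)-th unit-bid is $973.
Allocation: D 2, E 2. Every unit priced at $973.
Revenue = 4 × 973 = $3,892.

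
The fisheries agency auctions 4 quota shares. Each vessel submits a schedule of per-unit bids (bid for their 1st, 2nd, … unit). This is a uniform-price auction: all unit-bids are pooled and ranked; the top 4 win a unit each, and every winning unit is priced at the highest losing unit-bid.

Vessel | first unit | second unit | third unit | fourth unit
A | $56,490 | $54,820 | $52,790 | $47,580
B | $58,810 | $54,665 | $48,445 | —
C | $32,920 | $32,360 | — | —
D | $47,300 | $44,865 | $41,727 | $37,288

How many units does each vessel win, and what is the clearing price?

A 2, B 2; clearing price $52,790

Merging the schedules and taking the best 4: 58,810 (B-1), 56,490 (A-1), 54,820 (A-2), 54,665 (B-2)
The (k+1)-th unit-bid is $52,790.
Allocation: A 2, B 2.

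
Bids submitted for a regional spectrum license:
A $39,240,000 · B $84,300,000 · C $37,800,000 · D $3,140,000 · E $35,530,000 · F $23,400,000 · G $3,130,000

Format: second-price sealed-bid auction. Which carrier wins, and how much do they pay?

Rule: the highest bidder wins and pays the second-highest bid.
Bids in order: 84,300,000 (B) > 39,240,000 (A) > 37,800,000 (C) > 35,530,000 (E) > 23,400,000 (F) > 3,140,000 (D) > …
Second-price: B pays A's bid of $39,240,000.

B pays $39,240,000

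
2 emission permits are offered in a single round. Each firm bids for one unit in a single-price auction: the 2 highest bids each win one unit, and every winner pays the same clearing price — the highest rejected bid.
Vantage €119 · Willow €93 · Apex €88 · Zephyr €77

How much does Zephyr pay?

Sorting: 119 (Vantage), 93 (Willow), 88 (Apex), 77 (Zephyr)
The 2 highest are Vantage, Willow.
Highest unsuccessful bid: €88 → clearing price.
Zephyr does not win → pays €0.

Zephyr pays €0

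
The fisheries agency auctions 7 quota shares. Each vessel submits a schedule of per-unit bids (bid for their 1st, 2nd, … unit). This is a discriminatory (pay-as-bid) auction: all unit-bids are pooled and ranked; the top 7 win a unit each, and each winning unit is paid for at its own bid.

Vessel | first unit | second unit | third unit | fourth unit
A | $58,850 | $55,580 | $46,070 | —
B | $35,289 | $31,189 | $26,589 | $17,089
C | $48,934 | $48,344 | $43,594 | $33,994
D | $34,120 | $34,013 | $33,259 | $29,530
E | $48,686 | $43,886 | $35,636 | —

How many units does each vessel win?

All unit-bids, highest first — top 7: 58,850 (A-1), 55,580 (A-2), 48,934 (C-1), 48,686 (E-1), 48,344 (C-2), 46,070 (A-3), 43,886 (E-2)
Next rejected bid: $43,594 (not a price — pay-as-bid).
Allocation: A 3, C 2, E 2.

A 3, C 2, E 2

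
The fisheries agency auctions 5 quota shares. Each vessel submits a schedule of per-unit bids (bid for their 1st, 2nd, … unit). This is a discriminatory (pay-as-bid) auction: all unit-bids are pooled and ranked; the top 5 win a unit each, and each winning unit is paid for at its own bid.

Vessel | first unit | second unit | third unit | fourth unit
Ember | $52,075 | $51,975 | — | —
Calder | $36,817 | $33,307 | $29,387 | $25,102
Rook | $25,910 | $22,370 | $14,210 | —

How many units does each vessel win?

Merging the schedules and taking the best 5: 52,075 (Ember-1), 51,975 (Ember-2), 36,817 (Calder-1), 33,307 (Calder-2), 29,387 (Calder-3)
Next rejected bid: $25,910 (not a price — pay-as-bid).
Allocation: Calder 3, Ember 2.

Calder 3, Ember 2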